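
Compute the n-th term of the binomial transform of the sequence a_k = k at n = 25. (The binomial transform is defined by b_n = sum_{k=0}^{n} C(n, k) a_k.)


With a_k = k, b_n = sum_{k=0}^{n} C(n, k) k. Using k * C(n, k) = n * C(n-1, k-1) gives b_n = n * sum_{k>=1} C(n-1, k-1) = n * 2^(n-1).
For n = 25: 25 * 2^24 = 25 * 16777216 = 419430400.

419430400


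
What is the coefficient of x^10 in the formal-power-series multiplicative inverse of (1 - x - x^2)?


Let the inverse be f(x) = sum_{k>=0} a_k x^k. From f(x) * (1 - x - x^2) = 1 and matching coefficients:
 x^0: a_0 = 1.
 x^1: a_1 - a_0 = 0, so a_1 = 1.
 x^k (k >= 2): a_k - a_{k-1} - a_{k-2} = 0, i.e. a_k = a_{k-1} + a_{k-2}.
This is the Fibonacci-type recurrence shifted so that a_0 = a_1 = 1.
Iterating: a_0=1, a_1=1, a_2=2, a_3=3, a_4=5, a_5=8, a_6=13, a_7=21, a_8=34, a_9=55, ...
a_10 = 89.

89


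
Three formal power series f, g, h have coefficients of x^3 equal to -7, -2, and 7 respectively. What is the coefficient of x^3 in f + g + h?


Series addition is componentwise:
-7 + -2 + 7
= -2

-2


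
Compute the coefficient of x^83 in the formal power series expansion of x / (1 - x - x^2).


Let f(x) = sum_{k>=0} a_k x^k. Multiplying f(x) * (1 - x - x^2) = x and matching coefficients gives a_0 = 0, a_1 = 1, and a_k = a_{k-1} + a_{k-2} for k >= 2. These are the Fibonacci numbers F_k.
Iterating from F_0 = 0, F_1 = 1:
F_0=0, F_1=1, F_2=1, F_3=2, F_4=3, F_5=5, F_6=8, F_7=13, F_8=21, F_9=34, ...
F_83 = 99194853094755497.

99194853094755497


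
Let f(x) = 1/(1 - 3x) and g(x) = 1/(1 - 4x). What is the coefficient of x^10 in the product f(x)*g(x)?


The coefficient of x^n in f*g is the Cauchy product: sum_{k=0}^{n} a^k * b^(n-k).
With a=3, b=4, n=10:
sum_{k=0}^{10} 3^k * 4^(10-k)
= 4017157

4017157


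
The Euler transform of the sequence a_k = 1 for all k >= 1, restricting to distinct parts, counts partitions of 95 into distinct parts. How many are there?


Partitions of 95 into distinct parts can be computed via generating function.
Product (1+x)(1+x^2)(1+x^3)...
The coefficient of x^95 = 291874

291874


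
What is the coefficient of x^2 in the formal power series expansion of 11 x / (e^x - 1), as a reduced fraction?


The exponential generating function for Bernoulli numbers is
x / (e^x - 1) = sum_{k>=0} B_k x^k / k!.
So the coefficient of x^2 in 11 x / (e^x - 1) is 11 B_2 / 2!.
Computing: B_2 = 1/6, 2! = 2, giving
11 * 1/6 / 2 = 11/12.

11/12


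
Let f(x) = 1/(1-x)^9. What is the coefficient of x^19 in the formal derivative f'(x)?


Differentiate: d/dx [ 1/(1-x)^r ] = r / (1-x)^(r+1).
Here r = 9, so f'(x) = 9 / (1-x)^10.
The expansion of 1/(1-x)^(r+1) has coefficient of x^n equal to C(n+r, r).
So the coefficient of x^19 in f'(x) is
9 * C(28, 9) = 9 * 6906900 = 62162100

62162100


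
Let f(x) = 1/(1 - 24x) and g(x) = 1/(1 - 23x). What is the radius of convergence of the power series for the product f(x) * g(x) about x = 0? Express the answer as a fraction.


The radius of 1/(1 - 24x) is 1/24 (nearest singularity at x = 1/24), and the radius of 1/(1 - 23x) is 1/23.
The product f(x)*g(x) = 1/((1 - 24x)(1 - 23x)) has singularities at both 1/24 and 1/23, so its radius of convergence is the distance to the nearest one:
min(1/24, 1/23) = 1/24.

1/24


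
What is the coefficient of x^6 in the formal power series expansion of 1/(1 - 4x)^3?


The general identity 1/(1 - c x)^r = sum_{k>=0} c^k C(k + r - 1, r - 1) x^k follows by substituting y = c x into 1/(1 - y)^r = sum_{k>=0} C(k + r - 1, r - 1) y^k.
For c = 4, r = 3, k = 6:
4^6 * C(8, 2) = 4096 * 28 = 114688.

114688


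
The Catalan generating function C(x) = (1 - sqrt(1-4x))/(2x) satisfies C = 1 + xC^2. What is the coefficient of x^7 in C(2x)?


Substituting x -> 2x scales the n-th coefficient by 2^n, so [x^7] C(2x) = 2^7 * C_7.
C_7 = C(2*7, 7)/(8) = 3432/8 = 429.
So 2^7 * 429 = 128 * 429 = 54912.

54912


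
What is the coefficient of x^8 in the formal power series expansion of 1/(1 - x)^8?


The negative binomial / multiset identity is
1/(1 - x)^r = sum_{k>=0} C(k + r - 1, r - 1) x^k.
Here r = 8 and k = 8, so the coefficient is
C(8 + 7, 7) = C(15, 7)
= 6435

6435


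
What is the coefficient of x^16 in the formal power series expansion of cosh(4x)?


The Maclaurin series is cosh(t) = sum_{m>=0} t^(2m) / (2m)!, so substituting t = 4x, only even powers of x are nonzero, with coefficient of x^(2m) equal to 4^(2m) / (2m)!.
For x^16 the coefficient is 4^16/16! = 4294967296/20922789888000 = 131072/638512875.

131072/638512875


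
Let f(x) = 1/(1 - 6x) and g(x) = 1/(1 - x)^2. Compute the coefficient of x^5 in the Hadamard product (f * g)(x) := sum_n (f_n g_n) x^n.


f has coefficients f_k = 6^k. For g = 1/(1 - x)^2 the coefficient is g_k = C(k + 1, 1) = k + 1. The Hadamard coefficient is (f * g)_k = 6^k * (k + 1).
For k = 5: 6^5 * 6 = 7776 * 6 = 46656.

46656


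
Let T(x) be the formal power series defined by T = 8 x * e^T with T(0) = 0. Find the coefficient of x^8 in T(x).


Apply the Lagrange inversion formula: if T = 8 x * phi(T) with phi(t) = e^t, then
[x^n] T = 8^n * (1/n) [t^(n-1)] phi(t)^n = 8^n * (1/n) [t^(n-1)] e^(n t) = 8^n * (1/n) * n^(n-1) / (n-1)! = 8^n * n^(n-1) / n!.
When c = 1 this is the Cayley count of rooted labeled trees on n vertices, divided by n!.
For n = 8: 8^8 * 8^7 / 8! = 16777216 * 2097152/40320 = 274877906944/315.

274877906944/315


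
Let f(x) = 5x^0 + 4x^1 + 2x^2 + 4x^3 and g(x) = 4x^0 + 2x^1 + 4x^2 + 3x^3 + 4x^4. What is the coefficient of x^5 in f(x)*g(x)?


Cauchy product at x^5:
4*4 + 2*3 + 4*4
= 38

38


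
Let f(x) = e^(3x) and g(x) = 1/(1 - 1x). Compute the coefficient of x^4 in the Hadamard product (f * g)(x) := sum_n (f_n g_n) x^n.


Expanding: f_k = 3^k/k! (from e^(3x)) and g_k = 1^k (from 1/(1 - 1x)). So the Hadamard coefficient (f * g)_k = 3^k 1^k / k! = (3)^k / k!.
For k = 4: 3^4/4! = 81/24 = 27/8.

27/8


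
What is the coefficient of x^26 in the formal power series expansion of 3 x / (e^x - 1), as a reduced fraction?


The exponential generating function for Bernoulli numbers is
x / (e^x - 1) = sum_{k>=0} B_k x^k / k!.
So the coefficient of x^26 in 3 x / (e^x - 1) is 3 B_26 / 26!.
Computing: B_26 = 8553103/6, 26! = 403291461126605635584000000, giving
3 * 8553103/6 / 403291461126605635584000000 = 657931/62044840173323943936000000.

657931/62044840173323943936000000


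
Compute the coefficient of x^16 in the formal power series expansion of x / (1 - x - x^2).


Let f(x) = sum_{k>=0} a_k x^k. Multiplying f(x) * (1 - x - x^2) = x and matching coefficients gives a_0 = 0, a_1 = 1, and a_k = a_{k-1} + a_{k-2} for k >= 2. These are the Fibonacci numbers F_k.
Iterating from F_0 = 0, F_1 = 1:
F_0=0, F_1=1, F_2=1, F_3=2, F_4=3, F_5=5, F_6=8, F_7=13, F_8=21, F_9=34, ...
F_16 = 987.

987


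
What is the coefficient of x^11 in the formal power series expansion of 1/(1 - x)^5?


The expansion 1/(1 - x)^r = sum_{k>=0} C(k + r - 1, r - 1) x^k follows from the multiset / negative-binomial theorem (or from repeated differentiation of the geometric series).
For r = 5 and k = 11:
C(15, 4) = 1307674368000 / (24 * 39916800) = 1365.

1365


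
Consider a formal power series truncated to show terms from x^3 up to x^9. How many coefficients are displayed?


From x^3 to x^9 inclusive, the count is 9 - 3 + 1 = 7.

7


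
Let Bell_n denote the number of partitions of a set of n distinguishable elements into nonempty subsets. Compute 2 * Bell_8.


Bell_8 can be computed from the Bell triangle or from Dobinski's identity Bell_n = (1/e) * sum_{k>=0} k^n / k!.
Computing Bell_8 = 4140.
Then 2 * 4140 = 8280.

8280


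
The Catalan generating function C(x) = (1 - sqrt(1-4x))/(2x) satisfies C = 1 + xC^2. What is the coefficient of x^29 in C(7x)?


Substituting x -> 7x scales the n-th coefficient by 7^n, so [x^29] C(7x) = 7^29 * C_29.
C_29 = C(2*29, 29)/(30) = 30067266499541040/30 = 1002242216651368.
So 7^29 * 1002242216651368 = 3219905755813179726837607 * 1002242216651368 = 3227125482114699703784517164127870396376.

3227125482114699703784517164127870396376


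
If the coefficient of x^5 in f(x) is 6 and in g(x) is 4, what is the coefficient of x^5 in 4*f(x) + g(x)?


Scalar multiplication scales coefficients: 4 * 6 = 24.
Then add the g coefficient: 24 + 4
= 28

28


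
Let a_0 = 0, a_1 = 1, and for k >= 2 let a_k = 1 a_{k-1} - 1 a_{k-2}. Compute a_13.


Iterating the recurrence forward:
a_0 = 0
a_1 = 1
a_2 = 1*1 - 1*0 = 1
a_3 = 1*1 - 1*1 = 0
a_4 = 1*0 - 1*1 = -1
a_5 = 1*-1 - 1*0 = -1
a_6 = 1*-1 - 1*-1 = 0
a_7 = 1*0 - 1*-1 = 1
a_8 = 1*1 - 1*0 = 1
a_9 = 1*1 - 1*1 = 0
a_10 = 1*0 - 1*1 = -1
a_11 = 1*-1 - 1*0 = -1
a_12 = 1*-1 - 1*-1 = 0
a_13 = 1*0 - 1*-1 = 1
So a_13 = 1.

1


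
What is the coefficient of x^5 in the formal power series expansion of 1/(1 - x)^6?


The negative binomial / multiset identity is
1/(1 - x)^r = sum_{k>=0} C(k + r - 1, r - 1) x^k.
Here r = 6 and k = 5, so the coefficient is
C(5 + 5, 5) = C(10, 5)
= 252

252


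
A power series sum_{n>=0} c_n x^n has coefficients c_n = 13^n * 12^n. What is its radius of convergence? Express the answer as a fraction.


By the root test (Cauchy-Hadamard), the radius is R = 1 / limsup_n |c_n|^(1/n).
Here |c_n|^(1/n) = (13^n * 12^n)^(1/n) = 13 * 12 = 156 for all n.
So R = 1/156 = 1/156.

1/156


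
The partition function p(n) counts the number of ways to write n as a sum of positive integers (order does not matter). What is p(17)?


Using the generating function prod_{k>=1} 1/(1-x^k), we compute p(17).
By dynamic programming over parts 1 through 17:
p(17) = 297

297


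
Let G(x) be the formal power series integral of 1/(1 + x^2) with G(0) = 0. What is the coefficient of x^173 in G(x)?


1/(1 + x^2) = sum_{j>=0} (-1)^j x^(2j). Integrating termwise with G(0) = 0:
G(x) = sum_{j>=0} (-1)^j x^(2j+1) / (2j+1) = arctan(x).
Only odd powers are nonzero. For x^173 write 173 = 2*86 + 1, giving
(-1)^86 / 173 = 1/173 = 1/173.

1/173


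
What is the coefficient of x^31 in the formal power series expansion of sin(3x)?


The Maclaurin series is sin(t) = sum_{k>=0} (-1)^k t^(2k+1) / (2k+1)!, so substituting t = 3x, only odd powers of x are nonzero, with coefficient of x^(2k+1) equal to (-1)^k 3^(2k+1) / (2k+1)!.
Write 31 = 2*15 + 1, giving the coefficient (-1)^15 * 3^31 / 31! = -617673396283947/8222838654177922817725562880000000 = -129140163/1719191291889603051520000000.

-129140163/1719191291889603051520000000


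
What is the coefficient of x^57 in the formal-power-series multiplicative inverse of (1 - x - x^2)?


Let the inverse be f(x) = sum_{k>=0} a_k x^k. From f(x) * (1 - x - x^2) = 1 and matching coefficients:
 x^0: a_0 = 1.
 x^1: a_1 - a_0 = 0, so a_1 = 1.
 x^k (k >= 2): a_k - a_{k-1} - a_{k-2} = 0, i.e. a_k = a_{k-1} + a_{k-2}.
This is the Fibonacci-type recurrence shifted so that a_0 = a_1 = 1.
Iterating: a_0=1, a_1=1, a_2=2, a_3=3, a_4=5, a_5=8, a_6=13, a_7=21, a_8=34, a_9=55, ...
a_57 = 591286729879.

591286729879


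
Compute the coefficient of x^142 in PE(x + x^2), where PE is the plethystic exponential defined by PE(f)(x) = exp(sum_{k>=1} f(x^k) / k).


With f(x) = x + x^2, the exponent is sum_{k>=1} (x^k + x^(2k)) / k = -ln(1 - x) - ln(1 - x^2). Exponentiating:
PE(x + x^2) = 1 / ((1 - x)(1 - x^2)).
This is the generating function for partitions of n into parts of size 1 or 2. The number of 2's can be any j in 0..71, and the rest are 1's, so
[x^142] = floor(142/2) + 1 = 72.

72


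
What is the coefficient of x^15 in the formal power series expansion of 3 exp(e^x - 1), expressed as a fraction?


exp(e^x - 1) is the exponential generating function for the Bell numbers Bell_k: exp(e^x - 1) = sum_{k>=0} Bell_k x^k / k!.
So the coefficient of x^15 in 3 exp(e^x - 1) is 3 Bell_15 / 15!.
Computing: Bell_15 = 1382958545 and 15! = 1307674368000, giving
3 * 1382958545/1307674368000 = 276591709/87178291200.

276591709/87178291200


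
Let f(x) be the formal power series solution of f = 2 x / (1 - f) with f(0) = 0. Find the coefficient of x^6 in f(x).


Apply Lagrange inversion: f = 2 x * phi(f) with phi(t) = 1/(1 - t), so
[x^n] f = 2^n * (1/n) [t^(n-1)] phi(t)^n = 2^n * (1/n) [t^(n-1)] (1 - t)^(-n) = 2^n * (1/n) C(2n - 2, n - 1) = 2^n * C_{n-1}.
For n = 6: C_5 = C(10, 5) / 6 = 252/6 = 42.
With the 2^6 = 64 factor, the coefficient is 64 * 42 = 2688.

2688


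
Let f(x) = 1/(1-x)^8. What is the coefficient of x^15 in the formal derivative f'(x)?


Differentiate: d/dx [ 1/(1-x)^r ] = r / (1-x)^(r+1).
Here r = 8, so f'(x) = 8 / (1-x)^9.
The expansion of 1/(1-x)^(r+1) has coefficient of x^n equal to C(n+r, r).
So the coefficient of x^15 in f'(x) is
8 * C(23, 8) = 8 * 490314 = 3922512

3922512


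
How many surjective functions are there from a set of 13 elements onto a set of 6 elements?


By inclusion-exclusion on which target elements are missed, the number of surjections from an n-set onto a k-set is
surj(n, k) = sum_{j=0}^{k} (-1)^j C(k, j) (k - j)^n.
Equivalently surj(n, k) = k! * S(n, k), where S(n, k) is the Stirling number of the second kind.
For n = 13, k = 6:
S(13, 6) = 9321312, so
surj = 6! * 9321312 = 720 * 9321312 = 6711344640.

6711344640


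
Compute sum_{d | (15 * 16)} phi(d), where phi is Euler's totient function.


First, 15 * 16 = 240. One classical identity is sum_{d | n} phi(d) = n (each k in [1, n] has a unique gcd with n, and among the k's with gcd(k, n) = n/d there are phi(d) of them). So the sum equals 240. We also verify directly:
Divisors of 240: 1, 2, 3, 4, 5, 6, 8, 10, 12, 15, 16, 20, 24, 30, 40, 48, 60, 80, 120, 240.
phi values: 1, 1, 2, 2, 4, 2, 4, 4, 4, 8, 8, 8, 8, 8, 16, 16, 16, 32, 32, 64.
Sum = 240.

240


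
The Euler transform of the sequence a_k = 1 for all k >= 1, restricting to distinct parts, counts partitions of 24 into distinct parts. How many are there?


Partitions of 24 into distinct parts can be computed via generating function.
Product (1+x)(1+x^2)(1+x^3)...
The coefficient of x^24 = 122

122


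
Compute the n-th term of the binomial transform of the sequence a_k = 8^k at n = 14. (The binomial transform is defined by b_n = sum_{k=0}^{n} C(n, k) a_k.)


With a_k = 8^k, b_n = sum_{k=0}^{n} C(n, k) 8^k = (1 + 8)^n by the binomial theorem.
For n = 14: (1 + 8)^14 = 9^14 = 22876792454961.

22876792454961


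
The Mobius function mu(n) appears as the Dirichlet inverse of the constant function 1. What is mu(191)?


191 = 191 (all distinct primes).
mu(191) = (-1)^1 = -1

-1


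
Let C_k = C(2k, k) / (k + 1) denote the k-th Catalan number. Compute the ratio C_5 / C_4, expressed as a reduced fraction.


Using C_k = (2k)! / (k! (k+1)!), the ratio C_{k+1}/C_k simplifies to
C_{k+1}/C_k = [(2k+2)! / ((k+1)! (k+2)!)] * [k! (k+1)! / (2k)!]
 = (2k+2)(2k+1) / ((k+1)(k+2)) = 2(2k+1) / (k+2).
For k = 4: 2(2*4 + 1) / (4 + 2) = 18/6 = 3.

3


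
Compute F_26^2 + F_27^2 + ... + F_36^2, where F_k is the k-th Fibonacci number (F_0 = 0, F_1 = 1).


There is a standard identity sum_{k=0}^{N} F_k^2 = F_N * F_{N+1} (proved inductively from the telescoping relation F_k^2 = F_k F_{k+1} - F_{k-1} F_k). Then
sum_{k=26}^{36} F_k^2 = F_36 F_37 - F_25 F_26.
Computing: F_36 = 14930352, F_37 = 24157817, F_25 = 75025, F_26 = 121393.
Sum = 14930352 * 24157817 - 75025 * 121393 = 360675603851759.

360675603851759


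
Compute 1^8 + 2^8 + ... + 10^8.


This power sum has a closed form given by Faulhaber's formula
sum_{k=1}^{m} k^p = (1 / (p + 1)) * sum_{j=0}^{p} C(p + 1, j) B_j m^(p + 1 - j),
but for small m direct computation is fastest:
1 + 256 + 6561 + 65536 + 390625 + 1679616 + 5764801 + 16777216 + 43046721 + 100000000 = 167731333.

167731333


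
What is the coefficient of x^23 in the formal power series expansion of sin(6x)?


The Maclaurin series is sin(t) = sum_{k>=0} (-1)^k t^(2k+1) / (2k+1)!, so substituting t = 6x, only odd powers of x are nonzero, with coefficient of x^(2k+1) equal to (-1)^k 6^(2k+1) / (2k+1)!.
Write 23 = 2*11 + 1, giving the coefficient (-1)^11 * 6^23 / 23! = -789730223053602816/25852016738884976640000 = -76527504/2505147019375.

-76527504/2505147019375


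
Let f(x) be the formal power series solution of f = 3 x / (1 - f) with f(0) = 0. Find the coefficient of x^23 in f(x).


Apply Lagrange inversion: f = 3 x * phi(f) with phi(t) = 1/(1 - t), so
[x^n] f = 3^n * (1/n) [t^(n-1)] phi(t)^n = 3^n * (1/n) [t^(n-1)] (1 - t)^(-n) = 3^n * (1/n) C(2n - 2, n - 1) = 3^n * C_{n-1}.
For n = 23: C_22 = C(44, 22) / 23 = 2104098963720/23 = 91482563640.
With the 3^23 = 94143178827 factor, the coefficient is 94143178827 * 91482563640 = 8612459348312928050280.

8612459348312928050280


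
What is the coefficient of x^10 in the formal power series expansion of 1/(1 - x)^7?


The expansion 1/(1 - x)^r = sum_{k>=0} C(k + r - 1, r - 1) x^k follows from the multiset / negative-binomial theorem (or from repeated differentiation of the geometric series).
For r = 7 and k = 10:
C(16, 6) = 20922789888000 / (720 * 3628800) = 8008.

8008


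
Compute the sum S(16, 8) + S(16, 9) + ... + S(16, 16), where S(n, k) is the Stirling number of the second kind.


By definition, S(n, k) counts partitions of an n-set into exactly k nonempty blocks.
Computing row n = 16 for k = 8..16:
S(16, k): 2141764053, 820784250, 193754990, 28936908, 2757118, 165620, 6020, 120, 1
Sum = 3188169080.

3188169080


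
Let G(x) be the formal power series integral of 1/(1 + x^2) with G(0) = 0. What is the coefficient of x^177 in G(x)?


1/(1 + x^2) = sum_{j>=0} (-1)^j x^(2j). Integrating termwise with G(0) = 0:
G(x) = sum_{j>=0} (-1)^j x^(2j+1) / (2j+1) = arctan(x).
Only odd powers are nonzero. For x^177 write 177 = 2*88 + 1, giving
(-1)^88 / 177 = 1/177 = 1/177.

1/177


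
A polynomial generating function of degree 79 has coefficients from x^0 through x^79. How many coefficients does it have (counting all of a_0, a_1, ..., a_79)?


A polynomial of degree 79 takes the form a_0 + a_1 x + ... + a_79 x^79.
The number of coefficients is 79 + 1 = 80.

80


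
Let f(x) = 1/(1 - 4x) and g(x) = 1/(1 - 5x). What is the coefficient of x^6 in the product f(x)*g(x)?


The coefficient of x^n in f*g is the Cauchy product: sum_{k=0}^{n} a^k * b^(n-k).
With a=4, b=5, n=6:
sum_{k=0}^{6} 4^k * 5^(6-k)
= 61741

61741


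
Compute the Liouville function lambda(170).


The Liouville function is lambda(k) = (-1)^Omega(k), where Omega(k) counts the prime factors of k with multiplicity.
Factoring: 170 = 2 * 5 * 17, so Omega(170) = 3.
lambda(170) = (-1)^3 = -1.

-1


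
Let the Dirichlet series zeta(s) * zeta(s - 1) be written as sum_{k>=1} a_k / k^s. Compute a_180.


Convolution gives a_k = sum_{d | k} d * 1 = sum_{d | k} d = sigma(k), the sum of positive divisors of k.
For k = 180, the divisors are 1, 2, 3, 4, 5, 6, 9, 10, 12, 15, 18, 20, 30, 36, 45, 60, 90, 180, so
sigma(180) = 1 + 2 + 3 + 4 + 5 + 6 + 9 + 10 + 12 + 15 + 18 + 20 + 30 + 36 + 45 + 60 + 90 + 180 = 546.

546


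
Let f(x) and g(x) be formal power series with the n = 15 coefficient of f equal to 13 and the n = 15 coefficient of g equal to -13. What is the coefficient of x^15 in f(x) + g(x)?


Addition of formal power series is termwise.
The coefficient of x^15 in f + g = 13 + -13
= 0

0


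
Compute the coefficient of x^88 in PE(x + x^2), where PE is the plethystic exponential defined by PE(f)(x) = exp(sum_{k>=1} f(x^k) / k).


With f(x) = x + x^2, the exponent is sum_{k>=1} (x^k + x^(2k)) / k = -ln(1 - x) - ln(1 - x^2). Exponentiating:
PE(x + x^2) = 1 / ((1 - x)(1 - x^2)).
This is the generating function for partitions of n into parts of size 1 or 2. The number of 2's can be any j in 0..44, and the rest are 1's, so
[x^88] = floor(88/2) + 1 = 45.

45


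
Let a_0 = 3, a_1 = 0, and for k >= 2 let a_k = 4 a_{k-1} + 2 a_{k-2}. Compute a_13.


Iterating the recurrence forward:
a_0 = 3
a_1 = 0
a_2 = 4*0 + 2*3 = 6
a_3 = 4*6 + 2*0 = 24
a_4 = 4*24 + 2*6 = 108
a_5 = 4*108 + 2*24 = 480
a_6 = 4*480 + 2*108 = 2136
a_7 = 4*2136 + 2*480 = 9504
a_8 = 4*9504 + 2*2136 = 42288
a_9 = 4*42288 + 2*9504 = 188160
a_10 = 4*188160 + 2*42288 = 837216
a_11 = 4*837216 + 2*188160 = 3725184
a_12 = 4*3725184 + 2*837216 = 16575168
a_13 = 4*16575168 + 2*3725184 = 73751040
So a_13 = 73751040.

73751040


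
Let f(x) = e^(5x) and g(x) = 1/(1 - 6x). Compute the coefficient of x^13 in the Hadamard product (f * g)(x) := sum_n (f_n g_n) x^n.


Expanding: f_k = 5^k/k! (from e^(5x)) and g_k = 6^k (from 1/(1 - 6x)). So the Hadamard coefficient (f * g)_k = 5^k 6^k / k! = (30)^k / k!.
For k = 13: 30^13/13! = 15943230000000000000/6227020800 = 2562890625000/1001.

2562890625000/1001


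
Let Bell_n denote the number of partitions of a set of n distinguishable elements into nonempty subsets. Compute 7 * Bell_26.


Bell_26 can be computed from the Bell triangle or from Dobinski's identity Bell_n = (1/e) * sum_{k>=0} k^n / k!.
Computing Bell_26 = 49631246523618756274.
Then 7 * 49631246523618756274 = 347418725665331293918.

347418725665331293918


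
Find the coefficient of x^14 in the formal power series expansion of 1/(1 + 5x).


Write 1/(1 + c x) = 1/(1 - (-c) x) and apply the geometric-series identity
1/(1 - y) = sum_{k>=0} y^k to get 1/(1 + c x) = sum_{k>=0} (-c)^k x^k.
So the coefficient of x^k is (-c)^k = (-1)^k * c^k.
Here c = 5 and k = 14:
(-5)^14 = 1 * 6103515625 = 6103515625

6103515625


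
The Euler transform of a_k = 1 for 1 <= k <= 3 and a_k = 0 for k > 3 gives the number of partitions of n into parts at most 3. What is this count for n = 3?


Partitions of 3 into parts at most 3:
Using generating function (1-x)^(-1)(1-x^2)^(-1)(1-x^3)^(-1),
the coefficient of x^3 = 3

3


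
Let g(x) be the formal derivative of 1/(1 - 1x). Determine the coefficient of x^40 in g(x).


Differentiate termwise: d/dx sum_{k>=0} 1^k x^k = sum_{k>=1} k 1^k x^(k-1) = sum_{j>=0} (j+1) 1^(j+1) x^j.
Equivalently, d/dx [1/(1 - 1x)] = 1/(1 - 1x)^2.
For j = 40: 41 * 1^41 = 41 * 1 = 41.

41


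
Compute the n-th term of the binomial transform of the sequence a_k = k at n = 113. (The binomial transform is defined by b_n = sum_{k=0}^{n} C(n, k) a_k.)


With a_k = k, b_n = sum_{k=0}^{n} C(n, k) k. Using k * C(n, k) = n * C(n-1, k-1) gives b_n = n * sum_{k>=1} C(n-1, k-1) = n * 2^(n-1).
For n = 113: 113 * 2^112 = 113 * 5192296858534827628530496329220096 = 586729545014435522023946085201870848.

586729545014435522023946085201870848


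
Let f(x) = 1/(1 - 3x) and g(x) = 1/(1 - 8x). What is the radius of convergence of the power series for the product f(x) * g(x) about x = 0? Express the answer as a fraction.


The radius of 1/(1 - 3x) is 1/3 (nearest singularity at x = 1/3), and the radius of 1/(1 - 8x) is 1/8.
The product f(x)*g(x) = 1/((1 - 3x)(1 - 8x)) has singularities at both 1/3 and 1/8, so its radius of convergence is the distance to the nearest one:
min(1/3, 1/8) = 1/8.

1/8


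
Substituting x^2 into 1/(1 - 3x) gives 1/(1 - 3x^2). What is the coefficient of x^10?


The coefficient of x^(2m) in 1/(1 - 3x^2) is 3^m.
With n = 10 = 2*5, the coefficient is 3^5 = 243.

243


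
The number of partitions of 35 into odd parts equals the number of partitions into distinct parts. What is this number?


Computing partitions of 35 into odd parts (1, 3, 5, ...):
Using the generating function prod_{k>=0} 1/(1-x^(2k+1)),
the count is 585

585


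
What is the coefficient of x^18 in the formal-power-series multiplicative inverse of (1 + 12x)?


The inverse is 1/(1 + 12x). Apply the geometric identity 1/(1 - y) = sum_{k>=0} y^k with y = -12x:
1/(1 + 12x) = sum_{k>=0} (-12)^k x^k.
So the coefficient of x^18 is (-12)^18 = 26623333280885243904.

26623333280885243904


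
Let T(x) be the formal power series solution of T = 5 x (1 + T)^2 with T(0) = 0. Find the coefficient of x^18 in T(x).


Apply the Lagrange inversion formula: if T = 5 x * phi(T) with phi(t) = (1 + t)^2, then [x^n] T = 5^n * (1/n) [t^(n-1)] phi(t)^n = 5^n * (1/n) [t^(n-1)] (1 + t)^(2n) = 5^n * (1/n) C(2n, n-1).
Using the identity C(2n, n-1) = C(2n, n) * n / (n+1), the unscaled factor equals C(2n, n) / (n+1) = C_n, the n-th Catalan number.
For n = 18: C_18 = C(36, 18) / 19 = 9075135300/19 = 477638700.
With the 5^18 = 3814697265625 factor, the coefficient is 3814697265625 * 477638700 = 1822047042846679687500.

1822047042846679687500


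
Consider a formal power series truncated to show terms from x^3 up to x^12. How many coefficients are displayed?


From x^3 to x^12 inclusive, the count is 12 - 3 + 1 = 10.

10


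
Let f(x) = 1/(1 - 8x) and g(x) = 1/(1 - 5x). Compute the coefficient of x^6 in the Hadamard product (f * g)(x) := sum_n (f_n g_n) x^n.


f has coefficients f_k = 8^k and g has coefficients g_k = 5^k, so the Hadamard product has coefficient (f*g)_k = 8^k * 5^k = 40^k.
For k = 6: 40^6 = 4096000000.

4096000000


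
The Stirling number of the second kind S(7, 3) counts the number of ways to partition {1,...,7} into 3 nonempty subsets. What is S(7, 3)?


Using the explicit formula S(n,k) = (1/k!) sum_{j=0}^{k} (-1)^(k-j) C(k,j) j^n:
S(7, 3) = 301
Equivalently, S(n,k) is n! times the coefficient of x^n in the EGF (e^x - 1)^k / k!.

301


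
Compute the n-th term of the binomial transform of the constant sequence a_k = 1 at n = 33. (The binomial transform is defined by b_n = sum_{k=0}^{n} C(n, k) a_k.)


With a_k = 1 for all k, b_n = sum_{k=0}^{n} C(n, k) = 2^n by the binomial theorem.
For n = 33: 2^33 = 8589934592.

8589934592


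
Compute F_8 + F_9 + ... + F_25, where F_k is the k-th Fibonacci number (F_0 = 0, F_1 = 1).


Use the identity sum_{k=0}^{N} F_k = F_{N+2} - 1 (which follows from F_{k+2} - F_{k+1} = F_k). Then
sum_{k=8}^{25} F_k = (F_{27} - 1) - (F_{9} - 1) = F_{27} - F_{9}.
Computing: F_{27} = 196418, F_{9} = 34, so
Sum = 196418 - 34 = 196384.

196384


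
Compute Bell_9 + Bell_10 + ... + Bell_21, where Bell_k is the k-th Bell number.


Recall Bell_k counts set partitions of a k-set (with Bell_0 = 1 by convention).
Bell_9 through Bell_21: 21147, 115975, 678570, 4213597, 27644437, 190899322, 1382958545, 10480142147, 82864869804, 682076806159, 5832742205057, 51724158235372, 474869816156751
Sum = 21147 + 115975 + 678570 + 4213597 + 27644437 + 190899322 + 1382958545 + 10480142147 + 82864869804 + 682076806159 + 5832742205057 + 51724158235372 + 474869816156751 = 533203744946883.

533203744946883


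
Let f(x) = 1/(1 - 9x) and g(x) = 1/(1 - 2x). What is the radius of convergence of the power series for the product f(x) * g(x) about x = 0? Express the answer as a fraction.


The radius of 1/(1 - 9x) is 1/9 (nearest singularity at x = 1/9), and the radius of 1/(1 - 2x) is 1/2.
The product f(x)*g(x) = 1/((1 - 9x)(1 - 2x)) has singularities at both 1/9 and 1/2, so its radius of convergence is the distance to the nearest one:
min(1/9, 1/2) = 1/9.

1/9


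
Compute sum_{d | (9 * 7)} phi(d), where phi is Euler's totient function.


First, 9 * 7 = 63. One classical identity is sum_{d | n} phi(d) = n (each k in [1, n] has a unique gcd with n, and among the k's with gcd(k, n) = n/d there are phi(d) of them). So the sum equals 63. We also verify directly:
Divisors of 63: 1, 3, 7, 9, 21, 63.
phi values: 1, 2, 6, 6, 12, 36.
Sum = 63.

63


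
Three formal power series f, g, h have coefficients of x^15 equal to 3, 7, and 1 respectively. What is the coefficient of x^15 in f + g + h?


Series addition is componentwise:
3 + 7 + 1
= 11

11


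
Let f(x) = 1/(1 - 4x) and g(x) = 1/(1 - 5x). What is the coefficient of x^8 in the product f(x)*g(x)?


The coefficient of x^n in f*g is the Cauchy product: sum_{k=0}^{n} a^k * b^(n-k).
With a=4, b=5, n=8:
sum_{k=0}^{8} 4^k * 5^(8-k)
= 1690981

1690981


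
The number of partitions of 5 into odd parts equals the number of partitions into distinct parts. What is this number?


Computing partitions of 5 into odd parts (1, 3, 5, ...):
Using the generating function prod_{k>=0} 1/(1-x^(2k+1)),
the count is 3

3


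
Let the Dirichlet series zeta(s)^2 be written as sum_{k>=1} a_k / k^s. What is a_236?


The Dirichlet convolution of the constant function 1 with itself gives (1 * 1)(k) = sum_{d | k} 1 = d(k), the number of positive divisors of k.
Since zeta(s) = sum_{k>=1} 1/k^s, we have zeta(s)^2 = sum_{k>=1} d(k)/k^s, so a_k = d(k).
For k = 236: the divisors are 1, 2, 4, 59, 118, 236.
Count = 6.

6


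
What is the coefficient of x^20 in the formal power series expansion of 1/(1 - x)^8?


The negative binomial / multiset identity is
1/(1 - x)^r = sum_{k>=0} C(k + r - 1, r - 1) x^k.
Here r = 8 and k = 20, so the coefficient is
C(20 + 7, 7) = C(27, 7)
= 888030

888030


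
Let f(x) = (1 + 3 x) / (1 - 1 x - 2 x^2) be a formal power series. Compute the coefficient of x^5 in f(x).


Write f(x) = sum_{k>=0} a_k x^k. Multiplying both sides by 1 - 1 x - 2 x^2 gives
(1 - 1 x - 2 x^2) sum_{k>=0} a_k x^k = 1 + 3 x.
Matching coefficients:
 x^0: a_0 = 1
 x^1: a_1 - 1 a_0 = 3  =>  a_1 = 1*1 + 3 = 4
 x^k (k >= 2): a_k = 1 a_{k-1} + 2 a_{k-2}.
Iterating: a_2 = 6, a_3 = 14, a_4 = 26, a_5 = 54.
So the coefficient of x^5 is 54.

54


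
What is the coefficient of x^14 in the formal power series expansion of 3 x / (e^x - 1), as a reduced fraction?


The exponential generating function for Bernoulli numbers is
x / (e^x - 1) = sum_{k>=0} B_k x^k / k!.
So the coefficient of x^14 in 3 x / (e^x - 1) is 3 B_14 / 14!.
Computing: B_14 = 7/6, 14! = 87178291200, giving
3 * 7/6 / 87178291200 = 1/24908083200.

1/24908083200


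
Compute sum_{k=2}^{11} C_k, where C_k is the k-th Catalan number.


C_2 through C_11: 2, 5, 14, 42, 132, 429, 1430, 4862, 16796, 58786
Sum = 2 + 5 + 14 + 42 + 132 + 429 + 1430 + 4862 + 16796 + 58786
= 82498

82498


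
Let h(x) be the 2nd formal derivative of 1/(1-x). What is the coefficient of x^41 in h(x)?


Differentiating 2 times: d^2/dx^2 [1/(1-x)] = 2!/(1-x)^3.
The expansion 1/(1-x)^3 = sum_{k>=0} C(k+2, 2) x^k, so the coefficient of x^n in 2!/(1-x)^3 is 2! * C(n+2, 2).
For n = 41: 2 * C(43, 2) = 2 * 903 = 1806

1806


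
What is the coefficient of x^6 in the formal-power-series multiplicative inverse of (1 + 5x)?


The inverse is 1/(1 + 5x). Apply the geometric identity 1/(1 - y) = sum_{k>=0} y^k with y = -5x:
1/(1 + 5x) = sum_{k>=0} (-5)^k x^k.
So the coefficient of x^6 is (-5)^6 = 15625.

15625


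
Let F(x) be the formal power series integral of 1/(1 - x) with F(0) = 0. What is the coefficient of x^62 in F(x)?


1/(1 - x) = sum_{k>=0} x^k. Integrating termwise and using F(0) = 0 gives
F(x) = sum_{k>=0} x^(k+1) / (k+1) = sum_{m>=1} x^m / m = -ln(1 - x).
So the coefficient of x^62 is 1/62 = 1/62.

1/62


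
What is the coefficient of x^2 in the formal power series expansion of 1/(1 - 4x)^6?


The general identity 1/(1 - c x)^r = sum_{k>=0} c^k C(k + r - 1, r - 1) x^k follows by substituting y = c x into 1/(1 - y)^r = sum_{k>=0} C(k + r - 1, r - 1) y^k.
For c = 4, r = 6, k = 2:
4^2 * C(7, 5) = 16 * 21 = 336.

336


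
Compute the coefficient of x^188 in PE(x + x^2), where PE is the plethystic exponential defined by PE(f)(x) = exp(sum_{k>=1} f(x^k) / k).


With f(x) = x + x^2, the exponent is sum_{k>=1} (x^k + x^(2k)) / k = -ln(1 - x) - ln(1 - x^2). Exponentiating:
PE(x + x^2) = 1 / ((1 - x)(1 - x^2)).
This is the generating function for partitions of n into parts of size 1 or 2. The number of 2's can be any j in 0..94, and the rest are 1's, so
[x^188] = floor(188/2) + 1 = 95.

95


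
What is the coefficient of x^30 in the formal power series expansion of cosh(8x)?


The Maclaurin series is cosh(t) = sum_{m>=0} t^(2m) / (2m)!, so substituting t = 8x, only even powers of x are nonzero, with coefficient of x^(2m) equal to 8^(2m) / (2m)!.
For x^30 the coefficient is 8^30/30! = 1237940039285380274899124224/265252859812191058636308480000000 = 18446744073709551616/3952575621190533915703125.

18446744073709551616/3952575621190533915703125


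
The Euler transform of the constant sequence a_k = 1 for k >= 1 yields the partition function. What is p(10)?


The Euler transform converts the sequence a_k = 1 into the number of integer partitions.
Using the recurrence or dynamic programming:
p(10) = 42

42


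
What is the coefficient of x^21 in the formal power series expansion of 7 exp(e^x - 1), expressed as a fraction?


exp(e^x - 1) is the exponential generating function for the Bell numbers Bell_k: exp(e^x - 1) = sum_{k>=0} Bell_k x^k / k!.
So the coefficient of x^21 in 7 exp(e^x - 1) is 7 Bell_21 / 21!.
Computing: Bell_21 = 474869816156751 and 21! = 51090942171709440000, giving
7 * 474869816156751/51090942171709440000 = 158289938718917/2432902008176640000.

158289938718917/2432902008176640000


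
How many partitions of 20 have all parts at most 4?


Using the generating function (1-x)^(-1)(1-x^2)^(-1)...(1-x^4)^(-1),
the coefficient of x^20 counts these restricted partitions.
Result = 108

108


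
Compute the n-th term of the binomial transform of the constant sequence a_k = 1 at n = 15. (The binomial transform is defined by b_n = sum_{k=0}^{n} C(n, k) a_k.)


With a_k = 1 for all k, b_n = sum_{k=0}^{n} C(n, k) = 2^n by the binomial theorem.
For n = 15: 2^15 = 32768.

32768


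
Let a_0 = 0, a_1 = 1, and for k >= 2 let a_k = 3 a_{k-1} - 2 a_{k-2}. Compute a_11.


Iterating the recurrence forward:
a_0 = 0
a_1 = 1
a_2 = 3*1 - 2*0 = 3
a_3 = 3*3 - 2*1 = 7
a_4 = 3*7 - 2*3 = 15
a_5 = 3*15 - 2*7 = 31
a_6 = 3*31 - 2*15 = 63
a_7 = 3*63 - 2*31 = 127
a_8 = 3*127 - 2*63 = 255
a_9 = 3*255 - 2*127 = 511
a_10 = 3*511 - 2*255 = 1023
a_11 = 3*1023 - 2*511 = 2047
So a_11 = 2047.

2047


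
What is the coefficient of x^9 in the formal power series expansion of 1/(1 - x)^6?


The expansion 1/(1 - x)^r = sum_{k>=0} C(k + r - 1, r - 1) x^k follows from the multiset / negative-binomial theorem (or from repeated differentiation of the geometric series).
For r = 6 and k = 9:
C(14, 5) = 87178291200 / (120 * 362880) = 2002.

2002


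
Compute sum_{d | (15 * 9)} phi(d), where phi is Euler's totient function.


First, 15 * 9 = 135. One classical identity is sum_{d | n} phi(d) = n (each k in [1, n] has a unique gcd with n, and among the k's with gcd(k, n) = n/d there are phi(d) of them). So the sum equals 135. We also verify directly:
Divisors of 135: 1, 3, 5, 9, 15, 27, 45, 135.
phi values: 1, 2, 4, 6, 8, 18, 24, 72.
Sum = 135.

135


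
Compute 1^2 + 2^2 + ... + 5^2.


This power sum has a closed form given by Faulhaber's formula
sum_{k=1}^{m} k^p = (1 / (p + 1)) * sum_{j=0}^{p} C(p + 1, j) B_j m^(p + 1 - j),
but for small m direct computation is fastest:
1 + 4 + 9 + 16 + 25 = 55.

55


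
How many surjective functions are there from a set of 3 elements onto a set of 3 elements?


By inclusion-exclusion on which target elements are missed, the number of surjections from an n-set onto a k-set is
surj(n, k) = sum_{j=0}^{k} (-1)^j C(k, j) (k - j)^n.
Equivalently surj(n, k) = k! * S(n, k), where S(n, k) is the Stirling number of the second kind.
For n = 3, k = 3:
S(3, 3) = 1, so
surj = 3! * 1 = 6 * 1 = 6.

6


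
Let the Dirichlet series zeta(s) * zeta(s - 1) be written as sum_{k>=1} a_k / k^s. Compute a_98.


Convolution gives a_k = sum_{d | k} d * 1 = sum_{d | k} d = sigma(k), the sum of positive divisors of k.
For k = 98, the divisors are 1, 2, 7, 14, 49, 98, so
sigma(98) = 1 + 2 + 7 + 14 + 49 + 98 = 171.

171


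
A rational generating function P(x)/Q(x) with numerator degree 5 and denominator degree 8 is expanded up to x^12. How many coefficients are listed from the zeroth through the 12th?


Expanding up to x^12 gives the coefficients for x^0, x^1, ..., x^12.
That is 12 + 1 = 13 coefficients in total.

13


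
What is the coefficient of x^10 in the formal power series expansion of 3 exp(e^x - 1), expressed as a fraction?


exp(e^x - 1) is the exponential generating function for the Bell numbers Bell_k: exp(e^x - 1) = sum_{k>=0} Bell_k x^k / k!.
So the coefficient of x^10 in 3 exp(e^x - 1) is 3 Bell_10 / 10!.
Computing: Bell_10 = 115975 and 10! = 3628800, giving
3 * 115975/3628800 = 4639/48384.

4639/48384


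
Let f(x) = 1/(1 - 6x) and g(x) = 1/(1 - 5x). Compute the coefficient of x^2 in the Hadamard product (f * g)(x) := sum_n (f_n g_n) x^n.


f has coefficients f_k = 6^k and g has coefficients g_k = 5^k, so the Hadamard product has coefficient (f*g)_k = 6^k * 5^k = 30^k.
For k = 2: 30^2 = 900.

900


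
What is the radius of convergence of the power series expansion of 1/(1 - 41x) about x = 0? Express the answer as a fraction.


Expanding 1/(1 - 41x) = sum_{k>=0} 41^k x^k, the series converges when |41x| < 1, i.e., |x| < 1/41.
So the radius of convergence is 1/41 = 1/41.

1/41


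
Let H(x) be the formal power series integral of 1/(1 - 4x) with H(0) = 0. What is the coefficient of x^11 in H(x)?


1/(1 - 4x) = sum_{k>=0} 4^k x^k. Integrating termwise with H(0) = 0:
H(x) = sum_{k>=0} 4^k x^(k+1) / (k+1) = sum_{m>=1} 4^(m-1) x^m / m.
For m = 11: 4^10/11 = 1048576/11 = 1048576/11.

1048576/11


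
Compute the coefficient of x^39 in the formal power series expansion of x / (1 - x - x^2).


Let f(x) = sum_{k>=0} a_k x^k. Multiplying f(x) * (1 - x - x^2) = x and matching coefficients gives a_0 = 0, a_1 = 1, and a_k = a_{k-1} + a_{k-2} for k >= 2. These are the Fibonacci numbers F_k.
Iterating from F_0 = 0, F_1 = 1:
F_0=0, F_1=1, F_2=1, F_3=2, F_4=3, F_5=5, F_6=8, F_7=13, F_8=21, F_9=34, ...
F_39 = 63245986.

63245986


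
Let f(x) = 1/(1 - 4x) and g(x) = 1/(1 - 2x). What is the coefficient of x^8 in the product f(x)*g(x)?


The coefficient of x^n in f*g is the Cauchy product: sum_{k=0}^{n} a^k * b^(n-k).
With a=4, b=2, n=8:
sum_{k=0}^{8} 4^k * 2^(8-k)
= 130816

130816


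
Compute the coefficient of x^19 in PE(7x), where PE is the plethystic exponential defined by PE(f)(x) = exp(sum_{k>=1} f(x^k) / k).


With f(x) = 7x, the exponent is sum_{k>=1} 7 x^k / k = 7 * (-ln(1 - x)). Exponentiating:
PE(7x) = exp(-7 ln(1 - x)) = 1/(1 - x)^7.
By the negative binomial expansion, [x^n] 1/(1 - x)^7 = C(n + 6, 6).
For n = 19: C(25, 6) = 177100.

177100


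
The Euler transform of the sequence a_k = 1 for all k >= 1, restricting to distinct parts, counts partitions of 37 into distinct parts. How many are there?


Partitions of 37 into distinct parts can be computed via generating function.
Product (1+x)(1+x^2)(1+x^3)...
The coefficient of x^37 = 760

760


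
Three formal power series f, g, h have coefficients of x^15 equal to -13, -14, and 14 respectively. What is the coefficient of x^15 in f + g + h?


Series addition is componentwise:
-13 + -14 + 14
= -13

-13


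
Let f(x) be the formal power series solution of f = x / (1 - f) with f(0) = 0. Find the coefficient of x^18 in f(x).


Apply Lagrange inversion: f = x * phi(f) with phi(t) = 1/(1 - t), so
[x^n] f = (1/n) [t^(n-1)] phi(t)^n = (1/n) [t^(n-1)] (1 - t)^(-n) = (1/n) C(2n - 2, n - 1) = C_{n-1}.
For n = 18: C_17 = C(34, 17) / 18 = 2333606220/18 = 129644790 = 129644790.

129644790


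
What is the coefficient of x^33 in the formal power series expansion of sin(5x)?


The Maclaurin series is sin(t) = sum_{k>=0} (-1)^k t^(2k+1) / (2k+1)!, so substituting t = 5x, only odd powers of x are nonzero, with coefficient of x^(2k+1) equal to (-1)^k 5^(2k+1) / (2k+1)!.
Write 33 = 2*16 + 1, giving the coefficient (-1)^16 * 5^33 / 33! = 116415321826934814453125/8683317618811886495518194401280000000 = 1490116119384765625/111146465520792147142632888336384.

1490116119384765625/111146465520792147142632888336384


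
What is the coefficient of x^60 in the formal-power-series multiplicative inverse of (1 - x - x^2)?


Let the inverse be f(x) = sum_{k>=0} a_k x^k. From f(x) * (1 - x - x^2) = 1 and matching coefficients:
 x^0: a_0 = 1.
 x^1: a_1 - a_0 = 0, so a_1 = 1.
 x^k (k >= 2): a_k - a_{k-1} - a_{k-2} = 0, i.e. a_k = a_{k-1} + a_{k-2}.
This is the Fibonacci-type recurrence shifted so that a_0 = a_1 = 1.
Iterating: a_0=1, a_1=1, a_2=2, a_3=3, a_4=5, a_5=8, a_6=13, a_7=21, a_8=34, a_9=55, ...
a_60 = 2504730781961.

2504730781961
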